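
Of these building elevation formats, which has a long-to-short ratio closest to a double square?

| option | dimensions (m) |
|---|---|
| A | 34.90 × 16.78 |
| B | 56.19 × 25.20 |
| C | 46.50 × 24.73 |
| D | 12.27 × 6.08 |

Ratios (long/short): A ≈ 2.080; B ≈ 2.230; C ≈ 1.880; D ≈ 2.018.
2:1 ≈ 2.000; option D is nearest (Δ 0.018).

D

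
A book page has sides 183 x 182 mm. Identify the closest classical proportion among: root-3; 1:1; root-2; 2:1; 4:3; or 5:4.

1:1

183/182 ≈ 1.005. Nearest candidates are 1:1 (1.000, off by 0.005) and 5:4 (1.250, off by 0.245).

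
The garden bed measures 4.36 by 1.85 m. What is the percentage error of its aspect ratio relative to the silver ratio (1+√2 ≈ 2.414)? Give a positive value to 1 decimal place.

Ratio = 4.36 / 1.85 ≈ 2.3568.
Ideal silver ratio ≈ 2.4142. |2.3568 − 2.4142| / 2.4142 ≈ 2.38% → 2.4%.

2.4%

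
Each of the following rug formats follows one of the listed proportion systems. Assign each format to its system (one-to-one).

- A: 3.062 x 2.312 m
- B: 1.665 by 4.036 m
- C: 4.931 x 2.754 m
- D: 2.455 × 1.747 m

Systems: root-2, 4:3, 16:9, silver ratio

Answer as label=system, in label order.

Ratios: A ≈ 1.324; B ≈ 2.424; C ≈ 1.790; D ≈ 1.405.
Targets: root-2 ≈ 1.414; 4:3 ≈ 1.333; 16:9 ≈ 1.778; silver ratio ≈ 2.414.

A=4:3, B=silver ratio, C=16:9, D=root-2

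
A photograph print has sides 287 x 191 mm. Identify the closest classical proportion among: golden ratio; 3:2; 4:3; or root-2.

3:2

Ratio = 287 / 191 ≈ 1.503.
Distances: golden ratio 1.618 (Δ 0.115); 3:2 1.500 (Δ 0.003); 4:3 1.333 (Δ 0.170); root-2 1.414 (Δ 0.089).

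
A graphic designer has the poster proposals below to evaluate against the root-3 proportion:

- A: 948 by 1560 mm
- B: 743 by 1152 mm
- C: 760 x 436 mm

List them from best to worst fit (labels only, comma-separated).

C, A, B

A: 1560/948 ≈ 1.646 → |1.646 − 1.732| = 0.086
B: 1152/743 ≈ 1.550 → |1.550 − 1.732| = 0.182
C: 760/436 ≈ 1.743 → |1.743 − 1.732| = 0.011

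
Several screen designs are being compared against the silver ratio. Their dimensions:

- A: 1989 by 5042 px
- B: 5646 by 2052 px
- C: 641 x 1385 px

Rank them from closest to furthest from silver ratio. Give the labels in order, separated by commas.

A: 5042/1989 ≈ 2.535 → |2.535 − 2.414| = 0.121
B: 5646/2052 ≈ 2.751 → |2.751 − 2.414| = 0.337
C: 1385/641 ≈ 2.161 → |2.161 − 2.414| = 0.253

A, C, B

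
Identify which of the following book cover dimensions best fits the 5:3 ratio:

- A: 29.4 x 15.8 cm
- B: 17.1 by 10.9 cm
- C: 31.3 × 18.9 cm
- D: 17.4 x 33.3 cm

Ratios (long/short): A ≈ 1.861; B ≈ 1.569; C ≈ 1.656; D ≈ 1.914.
5:3 ≈ 1.667; option C is nearest (Δ 0.011).

C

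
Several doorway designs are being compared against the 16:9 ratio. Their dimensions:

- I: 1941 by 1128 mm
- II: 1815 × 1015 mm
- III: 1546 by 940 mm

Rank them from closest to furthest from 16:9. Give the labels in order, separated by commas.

II, I, III

I: 1941/1128 ≈ 1.721 → |1.721 − 1.778| = 0.057
II: 1815/1015 ≈ 1.788 → |1.788 − 1.778| = 0.010
III: 1546/940 ≈ 1.645 → |1.645 − 1.778| = 0.133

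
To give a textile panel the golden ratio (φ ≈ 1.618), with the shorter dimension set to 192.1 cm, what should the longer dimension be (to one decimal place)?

golden ratio ≈ 1.61803.
Longer side = 192.1 × 1.61803 ≈ 310.824 → 310.8 cm.

310.8 cm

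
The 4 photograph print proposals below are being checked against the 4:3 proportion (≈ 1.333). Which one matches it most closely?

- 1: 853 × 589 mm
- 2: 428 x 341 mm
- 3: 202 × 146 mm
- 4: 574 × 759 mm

4

Target 4:3 ≈ 1.333.
1: 1.448 (Δ0.115)  2: 1.255 (Δ0.078)  3: 1.384 (Δ0.051)  4: 1.322 (Δ0.011)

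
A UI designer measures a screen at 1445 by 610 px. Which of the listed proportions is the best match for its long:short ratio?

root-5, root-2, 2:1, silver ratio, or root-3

Ratio = 1445 / 610 ≈ 2.369.
Distances: root-5 2.236 (Δ 0.133); root-2 1.414 (Δ 0.955); 2:1 2.000 (Δ 0.369); silver ratio 2.414 (Δ 0.045); root-3 1.732 (Δ 0.637).

silver ratio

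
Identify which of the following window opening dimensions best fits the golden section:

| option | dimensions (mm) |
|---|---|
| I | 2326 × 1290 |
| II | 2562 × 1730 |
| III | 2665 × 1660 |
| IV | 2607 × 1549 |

III

Ratios (long/short): I ≈ 1.803; II ≈ 1.481; III ≈ 1.605; IV ≈ 1.683.
golden ratio ≈ 1.618; option III is nearest (Δ 0.013).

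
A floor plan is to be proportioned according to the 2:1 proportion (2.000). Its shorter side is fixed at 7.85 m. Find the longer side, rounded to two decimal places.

2:1 = 2.00000.
Longer side = 7.85 × 2.00000 ≈ 15.7000 → 15.70 m.

15.70 m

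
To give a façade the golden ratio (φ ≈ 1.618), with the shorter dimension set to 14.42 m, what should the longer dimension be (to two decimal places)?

23.33 m

golden ratio ≈ 1.61803.
Longer side = 14.42 × 1.61803 ≈ 23.3320 → 23.33 m.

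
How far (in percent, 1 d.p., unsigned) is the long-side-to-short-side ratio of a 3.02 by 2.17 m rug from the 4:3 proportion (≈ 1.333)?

Ratio = 3.02 / 2.17 ≈ 1.3917.
Ideal 4:3 ≈ 1.3333. |1.3917 − 1.3333| / 1.3333 ≈ 4.38% → 4.4%.

4.4%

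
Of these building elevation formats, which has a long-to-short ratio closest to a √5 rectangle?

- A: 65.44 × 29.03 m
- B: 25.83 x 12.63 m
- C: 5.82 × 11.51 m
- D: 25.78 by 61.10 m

A

Ratios (long/short): A ≈ 2.254; B ≈ 2.045; C ≈ 1.978; D ≈ 2.370.
root-5 ≈ 2.236; option A is nearest (Δ 0.018).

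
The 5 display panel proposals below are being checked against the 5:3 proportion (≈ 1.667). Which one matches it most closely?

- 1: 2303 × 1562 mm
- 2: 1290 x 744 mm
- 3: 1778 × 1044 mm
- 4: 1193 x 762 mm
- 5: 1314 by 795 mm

Ratios (long/short): 1 ≈ 1.474; 2 ≈ 1.734; 3 ≈ 1.703; 4 ≈ 1.566; 5 ≈ 1.653.
5:3 ≈ 1.667; option 5 is nearest (Δ 0.014).

5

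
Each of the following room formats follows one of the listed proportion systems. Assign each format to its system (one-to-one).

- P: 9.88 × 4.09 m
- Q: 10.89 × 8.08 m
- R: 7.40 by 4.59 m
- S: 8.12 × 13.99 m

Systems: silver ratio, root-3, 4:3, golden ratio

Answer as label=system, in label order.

P=silver ratio, Q=4:3, R=golden ratio, S=root-3

Ratios: P ≈ 2.416; Q ≈ 1.348; R ≈ 1.612; S ≈ 1.723.
Targets: silver ratio ≈ 2.414; root-3 ≈ 1.732; 4:3 ≈ 1.333; golden ratio ≈ 1.618.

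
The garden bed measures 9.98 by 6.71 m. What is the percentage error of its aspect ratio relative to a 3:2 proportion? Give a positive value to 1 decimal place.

Ratio = 9.98 / 6.71 ≈ 1.4873.
Ideal 3:2 = 1.5000. |1.4873 − 1.5000| / 1.5000 ≈ 0.85% → 0.8%.

0.8%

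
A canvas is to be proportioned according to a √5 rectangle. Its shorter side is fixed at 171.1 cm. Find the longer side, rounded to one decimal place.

root-5 ≈ 2.23607.
Longer side = 171.1 × 2.23607 ≈ 382.592 → 382.6 cm.

382.6 cm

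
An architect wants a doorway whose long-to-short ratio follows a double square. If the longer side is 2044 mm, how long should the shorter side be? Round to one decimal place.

1022.0 mm

2:1 = 2.00000.
Shorter side = 2044 ÷ 2.00000 ≈ 1022.000 → 1022.0 mm.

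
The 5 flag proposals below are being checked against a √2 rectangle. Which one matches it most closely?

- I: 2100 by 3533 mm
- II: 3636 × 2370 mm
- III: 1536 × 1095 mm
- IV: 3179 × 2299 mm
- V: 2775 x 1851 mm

III

Target root-2 ≈ 1.414.
I: 1.682 (Δ0.268)  II: 1.534 (Δ0.120)  III: 1.403 (Δ0.011)  IV: 1.383 (Δ0.031)  V: 1.499 (Δ0.085)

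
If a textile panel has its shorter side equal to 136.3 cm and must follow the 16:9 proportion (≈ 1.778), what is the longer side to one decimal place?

16:9 ≈ 1.77778.
Longer side = 136.3 × 1.77778 ≈ 242.311 → 242.3 cm.

242.3 cm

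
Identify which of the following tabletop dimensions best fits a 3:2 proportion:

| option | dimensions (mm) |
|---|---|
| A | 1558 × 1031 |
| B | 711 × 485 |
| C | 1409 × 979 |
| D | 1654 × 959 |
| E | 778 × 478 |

Ratios (long/short): A ≈ 1.511; B ≈ 1.466; C ≈ 1.439; D ≈ 1.725; E ≈ 1.628.
3:2 ≈ 1.500; option A is nearest (Δ 0.011).

A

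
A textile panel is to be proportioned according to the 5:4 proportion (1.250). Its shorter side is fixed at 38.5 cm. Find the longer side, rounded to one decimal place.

48.1 cm

5:4 = 1.25000.
Longer side = 38.5 × 1.25000 ≈ 48.125 → 48.1 cm.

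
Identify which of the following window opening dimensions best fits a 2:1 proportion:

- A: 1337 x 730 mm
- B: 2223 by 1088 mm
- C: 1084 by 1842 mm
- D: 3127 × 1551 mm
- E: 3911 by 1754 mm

D

Ratios (long/short): A ≈ 1.832; B ≈ 2.043; C ≈ 1.699; D ≈ 2.016; E ≈ 2.230.
2:1 ≈ 2.000; option D is nearest (Δ 0.016).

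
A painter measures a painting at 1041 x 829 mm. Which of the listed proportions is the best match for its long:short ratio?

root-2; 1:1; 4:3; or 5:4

5:4

Ratio = 1041 / 829 ≈ 1.256.
Distances: root-2 1.414 (Δ 0.158); 1:1 1.000 (Δ 0.256); 4:3 1.333 (Δ 0.077); 5:4 1.250 (Δ 0.006).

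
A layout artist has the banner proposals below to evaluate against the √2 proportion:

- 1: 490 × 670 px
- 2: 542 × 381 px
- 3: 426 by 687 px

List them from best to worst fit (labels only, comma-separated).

1: 670/490 ≈ 1.367 → |1.367 − 1.414| = 0.047
2: 542/381 ≈ 1.423 → |1.423 − 1.414| = 0.009
3: 687/426 ≈ 1.613 → |1.613 − 1.414| = 0.199

2, 1, 3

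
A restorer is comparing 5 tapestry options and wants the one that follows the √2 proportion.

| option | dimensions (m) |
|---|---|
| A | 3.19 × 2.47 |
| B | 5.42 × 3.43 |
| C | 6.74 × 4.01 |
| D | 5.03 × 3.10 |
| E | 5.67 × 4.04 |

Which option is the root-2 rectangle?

Target root-2 ≈ 1.414.
A: 1.291 (Δ0.123)  B: 1.580 (Δ0.166)  C: 1.681 (Δ0.267)  D: 1.623 (Δ0.209)  E: 1.403 (Δ0.011)

E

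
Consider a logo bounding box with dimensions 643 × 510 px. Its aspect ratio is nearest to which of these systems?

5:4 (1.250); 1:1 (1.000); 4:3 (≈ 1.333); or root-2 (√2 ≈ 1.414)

5:4

643/510 ≈ 1.261. Nearest candidates are 5:4 (1.250, off by 0.011) and 4:3 (1.333, off by 0.072).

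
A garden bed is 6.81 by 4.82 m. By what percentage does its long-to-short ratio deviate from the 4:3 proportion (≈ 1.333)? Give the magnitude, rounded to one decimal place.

Ratio = 6.81 / 4.82 ≈ 1.4129.
Ideal 4:3 ≈ 1.3333. |1.4129 − 1.3333| / 1.3333 ≈ 5.97% → 6.0%.

6.0%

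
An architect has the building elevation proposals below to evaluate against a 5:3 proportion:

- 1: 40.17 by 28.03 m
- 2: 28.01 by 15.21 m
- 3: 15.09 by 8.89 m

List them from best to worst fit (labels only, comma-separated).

Ratios: 1 = 40.17 / 28.03 ≈ 1.433; 2 = 28.01 / 15.21 ≈ 1.842; 3 = 15.09 / 8.89 ≈ 1.697.
|Δ from 1.667|: 1 0.234; 2 0.175; 3 0.030.

3, 2, 1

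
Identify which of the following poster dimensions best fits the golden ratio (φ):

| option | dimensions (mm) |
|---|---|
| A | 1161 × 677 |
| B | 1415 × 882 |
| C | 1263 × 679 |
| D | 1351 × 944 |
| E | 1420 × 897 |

B

Target golden ratio ≈ 1.618.
A: 1.715 (Δ0.097)  B: 1.604 (Δ0.014)  C: 1.860 (Δ0.242)  D: 1.431 (Δ0.187)  E: 1.583 (Δ0.035)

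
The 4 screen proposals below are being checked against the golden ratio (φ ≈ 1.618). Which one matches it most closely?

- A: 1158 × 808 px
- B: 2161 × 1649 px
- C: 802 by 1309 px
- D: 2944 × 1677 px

Target golden ratio ≈ 1.618.
A: 1.433 (Δ0.185)  B: 1.310 (Δ0.308)  C: 1.632 (Δ0.014)  D: 1.756 (Δ0.138)

C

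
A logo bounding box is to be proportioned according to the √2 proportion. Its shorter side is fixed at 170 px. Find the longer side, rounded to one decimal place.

240.4 px

root-2 ≈ 1.41421.
Longer side = 170 × 1.41421 ≈ 240.416 → 240.4 px.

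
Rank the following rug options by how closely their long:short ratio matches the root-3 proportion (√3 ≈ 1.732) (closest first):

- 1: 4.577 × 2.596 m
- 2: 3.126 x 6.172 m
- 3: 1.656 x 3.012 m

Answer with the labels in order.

1: 4.577/2.596 ≈ 1.763 → |1.763 − 1.732| = 0.031
2: 6.172/3.126 ≈ 1.974 → |1.974 − 1.732| = 0.242
3: 3.012/1.656 ≈ 1.819 → |1.819 − 1.732| = 0.087

1, 3, 2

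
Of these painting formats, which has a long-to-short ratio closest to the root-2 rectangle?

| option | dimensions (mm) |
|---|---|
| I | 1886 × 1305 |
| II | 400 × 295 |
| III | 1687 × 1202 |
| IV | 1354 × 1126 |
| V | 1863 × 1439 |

III

Target root-2 ≈ 1.414.
I: 1.445 (Δ0.031)  II: 1.356 (Δ0.058)  III: 1.403 (Δ0.011)  IV: 1.202 (Δ0.212)  V: 1.295 (Δ0.119)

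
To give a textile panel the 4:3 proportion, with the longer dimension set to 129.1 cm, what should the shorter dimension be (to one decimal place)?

96.8 cm

4:3 ≈ 1.33333.
Shorter side = 129.1 ÷ 1.33333 ≈ 96.825 → 96.8 cm.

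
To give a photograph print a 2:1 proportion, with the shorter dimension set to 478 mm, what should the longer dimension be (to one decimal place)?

956.0 mm

2:1 = 2.00000.
Longer side = 478 × 2.00000 ≈ 956.000 → 956.0 mm.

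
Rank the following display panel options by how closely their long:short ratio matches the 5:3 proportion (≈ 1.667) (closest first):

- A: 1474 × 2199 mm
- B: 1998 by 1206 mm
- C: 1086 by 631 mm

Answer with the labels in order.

A: 2199/1474 ≈ 1.492 → |1.492 − 1.667| = 0.175
B: 1998/1206 ≈ 1.657 → |1.657 − 1.667| = 0.010
C: 1086/631 ≈ 1.721 → |1.721 − 1.667| = 0.054

B, C, A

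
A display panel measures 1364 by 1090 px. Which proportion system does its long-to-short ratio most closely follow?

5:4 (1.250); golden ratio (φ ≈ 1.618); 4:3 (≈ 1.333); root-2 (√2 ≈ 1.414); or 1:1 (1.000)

5:4

1364/1090 ≈ 1.251. Nearest candidates are 5:4 (1.250, off by 0.001) and 4:3 (1.333, off by 0.082).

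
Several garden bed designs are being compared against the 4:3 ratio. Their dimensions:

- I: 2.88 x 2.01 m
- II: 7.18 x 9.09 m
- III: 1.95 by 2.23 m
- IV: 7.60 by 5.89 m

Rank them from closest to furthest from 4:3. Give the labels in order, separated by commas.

Ratios: I = 2.88 / 2.01 ≈ 1.433; II = 9.09 / 7.18 ≈ 1.266; III = 2.23 / 1.95 ≈ 1.144; IV = 7.60 / 5.89 ≈ 1.290.
|Δ from 1.333|: I 0.100; II 0.067; III 0.189; IV 0.043.

IV, II, I, III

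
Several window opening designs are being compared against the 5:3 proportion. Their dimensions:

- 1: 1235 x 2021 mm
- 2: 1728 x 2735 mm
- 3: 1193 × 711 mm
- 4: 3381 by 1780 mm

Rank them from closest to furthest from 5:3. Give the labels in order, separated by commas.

Ratios: 1 = 2021 / 1235 ≈ 1.636; 2 = 2735 / 1728 ≈ 1.583; 3 = 1193 / 711 ≈ 1.678; 4 = 3381 / 1780 ≈ 1.899.
|Δ from 1.667|: 1 0.031; 2 0.084; 3 0.011; 4 0.232.

3, 1, 2, 4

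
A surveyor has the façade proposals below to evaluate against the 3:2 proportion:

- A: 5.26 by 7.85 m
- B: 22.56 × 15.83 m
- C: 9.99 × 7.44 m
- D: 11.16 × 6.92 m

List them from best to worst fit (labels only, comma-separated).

Ratios: A = 7.85 / 5.26 ≈ 1.492; B = 22.56 / 15.83 ≈ 1.425; C = 9.99 / 7.44 ≈ 1.343; D = 11.16 / 6.92 ≈ 1.613.
|Δ from 1.500|: A 0.008; B 0.075; C 0.157; D 0.113.

A, B, D, C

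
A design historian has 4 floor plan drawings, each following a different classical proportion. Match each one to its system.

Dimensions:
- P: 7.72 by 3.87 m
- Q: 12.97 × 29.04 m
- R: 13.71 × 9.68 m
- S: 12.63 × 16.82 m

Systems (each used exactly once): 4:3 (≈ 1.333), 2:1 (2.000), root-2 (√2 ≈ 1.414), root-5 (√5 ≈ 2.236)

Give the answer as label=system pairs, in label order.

P=2:1, Q=root-5, R=root-2, S=4:3

Ratios: P ≈ 1.995; Q ≈ 2.239; R ≈ 1.416; S ≈ 1.332.
Targets: 4:3 ≈ 1.333; 2:1 ≈ 2.000; root-2 ≈ 1.414; root-5 ≈ 2.236.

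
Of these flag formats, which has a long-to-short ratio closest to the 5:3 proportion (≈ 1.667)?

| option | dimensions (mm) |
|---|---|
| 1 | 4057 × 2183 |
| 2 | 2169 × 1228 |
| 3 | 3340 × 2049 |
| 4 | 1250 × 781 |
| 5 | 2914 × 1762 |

5

Ratios (long/short): 1 ≈ 1.858; 2 ≈ 1.766; 3 ≈ 1.630; 4 ≈ 1.601; 5 ≈ 1.654.
5:3 ≈ 1.667; option 5 is nearest (Δ 0.013).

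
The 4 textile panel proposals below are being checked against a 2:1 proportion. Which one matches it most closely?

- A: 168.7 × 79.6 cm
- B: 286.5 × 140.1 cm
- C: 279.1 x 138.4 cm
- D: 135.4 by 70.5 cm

C

Target 2:1 ≈ 2.000.
A: 2.119 (Δ0.119)  B: 2.045 (Δ0.045)  C: 2.017 (Δ0.017)  D: 1.921 (Δ0.079)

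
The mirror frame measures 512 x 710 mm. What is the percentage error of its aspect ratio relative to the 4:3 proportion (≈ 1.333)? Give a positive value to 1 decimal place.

Ratio = 710 / 512 ≈ 1.3867.
Ideal 4:3 ≈ 1.3333. |1.3867 − 1.3333| / 1.3333 ≈ 4.01% → 4.0%.

4.0%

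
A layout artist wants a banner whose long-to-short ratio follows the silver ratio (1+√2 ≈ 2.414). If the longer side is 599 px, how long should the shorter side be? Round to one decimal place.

248.1 px

silver ratio ≈ 2.41421.
Shorter side = 599 ÷ 2.41421 ≈ 248.114 → 248.1 px.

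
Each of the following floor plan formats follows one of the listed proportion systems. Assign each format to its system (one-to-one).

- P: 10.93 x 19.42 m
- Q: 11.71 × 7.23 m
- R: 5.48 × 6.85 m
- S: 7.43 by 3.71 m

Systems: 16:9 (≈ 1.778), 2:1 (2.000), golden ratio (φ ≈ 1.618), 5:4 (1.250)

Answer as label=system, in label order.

P=16:9, Q=golden ratio, R=5:4, S=2:1

Ratios: P ≈ 1.777; Q ≈ 1.620; R ≈ 1.250; S ≈ 2.003.
Targets: 16:9 ≈ 1.778; 2:1 ≈ 2.000; golden ratio ≈ 1.618; 5:4 ≈ 1.250.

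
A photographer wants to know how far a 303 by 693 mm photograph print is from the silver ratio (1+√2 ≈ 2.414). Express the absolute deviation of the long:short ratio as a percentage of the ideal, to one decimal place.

5.3%

Ratio = 693 / 303 ≈ 2.2871.
Ideal silver ratio ≈ 2.4142. |2.2871 − 2.4142| / 2.4142 ≈ 5.26% → 5.3%.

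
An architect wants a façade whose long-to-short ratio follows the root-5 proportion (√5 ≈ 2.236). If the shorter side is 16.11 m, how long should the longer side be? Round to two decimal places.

36.02 m

root-5 ≈ 2.23607.
Longer side = 16.11 × 2.23607 ≈ 36.0231 → 36.02 m.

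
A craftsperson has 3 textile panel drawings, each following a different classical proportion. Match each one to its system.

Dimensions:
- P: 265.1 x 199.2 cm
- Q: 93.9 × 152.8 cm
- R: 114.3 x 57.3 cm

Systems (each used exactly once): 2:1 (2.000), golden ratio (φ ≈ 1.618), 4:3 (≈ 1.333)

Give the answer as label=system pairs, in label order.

Ratios: P ≈ 1.331; Q ≈ 1.627; R ≈ 1.995.
Targets: 2:1 ≈ 2.000; golden ratio ≈ 1.618; 4:3 ≈ 1.333.

P=4:3, Q=golden ratio, R=2:1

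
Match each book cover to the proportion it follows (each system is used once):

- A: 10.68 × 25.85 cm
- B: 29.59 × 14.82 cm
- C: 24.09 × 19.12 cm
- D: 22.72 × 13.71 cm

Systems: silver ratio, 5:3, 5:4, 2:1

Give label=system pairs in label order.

A=silver ratio, B=2:1, C=5:4, D=5:3

Ratios: A ≈ 2.420; B ≈ 1.997; C ≈ 1.260; D ≈ 1.657.
Targets: silver ratio ≈ 2.414; 5:3 ≈ 1.667; 5:4 ≈ 1.250; 2:1 ≈ 2.000.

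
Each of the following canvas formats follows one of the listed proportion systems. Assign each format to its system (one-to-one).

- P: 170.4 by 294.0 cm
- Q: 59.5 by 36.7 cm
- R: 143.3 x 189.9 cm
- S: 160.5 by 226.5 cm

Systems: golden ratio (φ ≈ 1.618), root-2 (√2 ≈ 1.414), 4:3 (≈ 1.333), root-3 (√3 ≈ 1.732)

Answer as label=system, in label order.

P = 294.0/170.4 ≈ 1.725 → root-3 (1.732)
Q = 59.5/36.7 ≈ 1.621 → golden ratio (1.618)
R = 189.9/143.3 ≈ 1.325 → 4:3 (1.333)
S = 226.5/160.5 ≈ 1.411 → root-2 (1.414)

P=root-3, Q=golden ratio, R=4:3, S=root-2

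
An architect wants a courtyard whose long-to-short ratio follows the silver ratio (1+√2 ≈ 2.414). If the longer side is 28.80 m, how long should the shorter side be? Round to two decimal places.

11.93 m

silver ratio ≈ 2.41421.
Shorter side = 28.80 ÷ 2.41421 ≈ 11.9294 → 11.93 m.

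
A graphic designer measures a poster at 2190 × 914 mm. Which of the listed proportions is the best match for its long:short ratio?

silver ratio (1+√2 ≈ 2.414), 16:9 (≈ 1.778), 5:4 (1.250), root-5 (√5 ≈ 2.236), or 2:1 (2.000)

silver ratio

2190/914 ≈ 2.396. Nearest candidates are silver ratio (2.414, off by 0.018) and root-5 (2.236, off by 0.160).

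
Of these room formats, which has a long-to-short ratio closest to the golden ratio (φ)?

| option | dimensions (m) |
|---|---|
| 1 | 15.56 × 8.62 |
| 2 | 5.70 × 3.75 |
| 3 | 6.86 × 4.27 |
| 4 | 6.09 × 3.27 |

3

Ratios (long/short): 1 ≈ 1.805; 2 ≈ 1.520; 3 ≈ 1.607; 4 ≈ 1.862.
golden ratio ≈ 1.618; option 3 is nearest (Δ 0.011).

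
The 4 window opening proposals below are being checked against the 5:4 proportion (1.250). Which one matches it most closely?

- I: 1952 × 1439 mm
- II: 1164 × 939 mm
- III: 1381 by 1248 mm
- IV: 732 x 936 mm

Ratios (long/short): I ≈ 1.356; II ≈ 1.240; III ≈ 1.107; IV ≈ 1.279.
5:4 ≈ 1.250; option II is nearest (Δ 0.010).

II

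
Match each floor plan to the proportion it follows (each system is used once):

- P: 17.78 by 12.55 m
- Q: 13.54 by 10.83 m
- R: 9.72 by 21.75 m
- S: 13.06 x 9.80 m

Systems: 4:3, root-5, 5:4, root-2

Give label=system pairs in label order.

Ratios: P ≈ 1.417; Q ≈ 1.250; R ≈ 2.238; S ≈ 1.333.
Targets: 4:3 ≈ 1.333; root-5 ≈ 2.236; 5:4 ≈ 1.250; root-2 ≈ 1.414.

P=root-2, Q=5:4, R=root-5, S=4:3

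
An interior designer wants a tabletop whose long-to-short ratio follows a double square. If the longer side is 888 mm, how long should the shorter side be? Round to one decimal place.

2:1 = 2.00000.
Shorter side = 888 ÷ 2.00000 ≈ 444.000 → 444.0 mm.

444.0 mm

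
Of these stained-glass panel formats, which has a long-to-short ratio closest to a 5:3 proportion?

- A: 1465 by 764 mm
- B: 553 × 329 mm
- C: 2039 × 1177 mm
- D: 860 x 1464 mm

Ratios (long/short): A ≈ 1.918; B ≈ 1.681; C ≈ 1.732; D ≈ 1.702.
5:3 ≈ 1.667; option B is nearest (Δ 0.014).

B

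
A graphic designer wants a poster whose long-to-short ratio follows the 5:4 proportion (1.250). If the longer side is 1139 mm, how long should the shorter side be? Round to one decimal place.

5:4 = 1.25000.
Shorter side = 1139 ÷ 1.25000 ≈ 911.200 → 911.2 mm.

911.2 mm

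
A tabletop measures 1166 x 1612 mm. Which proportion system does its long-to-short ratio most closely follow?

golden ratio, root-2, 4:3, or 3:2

root-2

1612/1166 ≈ 1.383. Nearest candidates are root-2 (1.414, off by 0.031) and 4:3 (1.333, off by 0.050).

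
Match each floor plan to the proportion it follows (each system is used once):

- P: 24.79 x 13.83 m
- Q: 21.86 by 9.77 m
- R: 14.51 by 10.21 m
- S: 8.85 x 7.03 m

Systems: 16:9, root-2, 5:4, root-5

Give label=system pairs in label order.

P=16:9, Q=root-5, R=root-2, S=5:4

Ratios: P ≈ 1.792; Q ≈ 2.237; R ≈ 1.421; S ≈ 1.259.
Targets: 16:9 ≈ 1.778; root-2 ≈ 1.414; 5:4 ≈ 1.250; root-5 ≈ 2.236.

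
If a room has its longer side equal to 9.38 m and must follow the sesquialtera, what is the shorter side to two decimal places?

6.25 m

3:2 = 1.50000.
Shorter side = 9.38 ÷ 1.50000 ≈ 6.2533 → 6.25 m.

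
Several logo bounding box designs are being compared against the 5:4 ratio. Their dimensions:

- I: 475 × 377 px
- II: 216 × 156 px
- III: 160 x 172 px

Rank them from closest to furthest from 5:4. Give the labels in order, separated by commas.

I, II, III

Ratios: I = 475 / 377 ≈ 1.260; II = 216 / 156 ≈ 1.385; III = 172 / 160 ≈ 1.075.
|Δ from 1.250|: I 0.010; II 0.135; III 0.175.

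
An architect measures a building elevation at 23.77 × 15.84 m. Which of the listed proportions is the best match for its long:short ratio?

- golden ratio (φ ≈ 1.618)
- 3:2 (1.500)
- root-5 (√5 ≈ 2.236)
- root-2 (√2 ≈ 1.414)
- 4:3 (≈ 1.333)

Ratio = 23.77 / 15.84 ≈ 1.501.
Distances: golden ratio 1.618 (Δ 0.117); 3:2 1.500 (Δ 0.001); root-5 2.236 (Δ 0.735); root-2 1.414 (Δ 0.087); 4:3 1.333 (Δ 0.168).

3:2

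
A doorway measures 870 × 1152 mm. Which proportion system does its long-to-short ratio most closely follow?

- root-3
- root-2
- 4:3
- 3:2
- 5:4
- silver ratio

1152/870 ≈ 1.324. Nearest candidates are 4:3 (1.333, off by 0.009) and 5:4 (1.250, off by 0.074).

4:3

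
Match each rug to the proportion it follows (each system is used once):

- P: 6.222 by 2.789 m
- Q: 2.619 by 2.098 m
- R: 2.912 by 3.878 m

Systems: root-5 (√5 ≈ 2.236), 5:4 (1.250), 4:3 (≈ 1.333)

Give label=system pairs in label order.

Ratios: P ≈ 2.231; Q ≈ 1.248; R ≈ 1.332.
Targets: root-5 ≈ 2.236; 5:4 ≈ 1.250; 4:3 ≈ 1.333.

P=root-5, Q=5:4, R=4:3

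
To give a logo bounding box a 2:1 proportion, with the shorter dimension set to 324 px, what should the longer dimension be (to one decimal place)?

648.0 px

2:1 = 2.00000.
Longer side = 324 × 2.00000 ≈ 648.000 → 648.0 px.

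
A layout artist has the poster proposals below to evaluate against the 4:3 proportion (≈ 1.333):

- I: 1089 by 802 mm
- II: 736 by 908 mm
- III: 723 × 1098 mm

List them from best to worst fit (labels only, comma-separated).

Ratios: I = 1089 / 802 ≈ 1.358; II = 908 / 736 ≈ 1.234; III = 1098 / 723 ≈ 1.519.
|Δ from 1.333|: I 0.025; II 0.099; III 0.186.

I, II, III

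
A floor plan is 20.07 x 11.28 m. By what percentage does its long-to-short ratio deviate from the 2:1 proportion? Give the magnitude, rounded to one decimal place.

11.0%

Ratio = 20.07 / 11.28 ≈ 1.7793.
Ideal 2:1 = 2.0000. |1.7793 − 2.0000| / 2.0000 ≈ 11.03% → 11.0%.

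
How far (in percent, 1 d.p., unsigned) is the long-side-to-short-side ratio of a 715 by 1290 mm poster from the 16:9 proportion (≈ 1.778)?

Ratio = 1290 / 715 ≈ 1.8042.
Ideal 16:9 ≈ 1.7778. |1.8042 − 1.7778| / 1.7778 ≈ 1.48% → 1.5%.

1.5%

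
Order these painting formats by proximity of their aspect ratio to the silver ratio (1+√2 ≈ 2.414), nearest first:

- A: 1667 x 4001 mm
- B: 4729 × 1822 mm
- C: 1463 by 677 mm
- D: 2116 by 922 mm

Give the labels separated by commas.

A, D, B, C

Ratios: A = 4001 / 1667 ≈ 2.400; B = 4729 / 1822 ≈ 2.595; C = 1463 / 677 ≈ 2.161; D = 2116 / 922 ≈ 2.295.
|Δ from 2.414|: A 0.014; B 0.181; C 0.253; D 0.119.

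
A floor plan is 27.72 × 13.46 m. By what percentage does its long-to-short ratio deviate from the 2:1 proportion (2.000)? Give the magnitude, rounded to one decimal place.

3.0%

Ratio = 27.72 / 13.46 ≈ 2.0594.
Ideal 2:1 = 2.0000. |2.0594 − 2.0000| / 2.0000 ≈ 2.97% → 3.0%.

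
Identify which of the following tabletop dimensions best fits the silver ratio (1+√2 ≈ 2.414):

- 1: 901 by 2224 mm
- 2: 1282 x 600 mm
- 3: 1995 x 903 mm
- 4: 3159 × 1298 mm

Target silver ratio ≈ 2.414.
1: 2.468 (Δ0.054)  2: 2.137 (Δ0.277)  3: 2.209 (Δ0.205)  4: 2.434 (Δ0.020)

4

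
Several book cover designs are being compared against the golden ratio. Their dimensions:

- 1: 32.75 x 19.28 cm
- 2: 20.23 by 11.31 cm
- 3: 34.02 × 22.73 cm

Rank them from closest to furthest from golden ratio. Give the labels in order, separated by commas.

1, 3, 2

1: 32.75/19.28 ≈ 1.699 → |1.699 − 1.618| = 0.081
2: 20.23/11.31 ≈ 1.789 → |1.789 − 1.618| = 0.171
3: 34.02/22.73 ≈ 1.497 → |1.497 − 1.618| = 0.121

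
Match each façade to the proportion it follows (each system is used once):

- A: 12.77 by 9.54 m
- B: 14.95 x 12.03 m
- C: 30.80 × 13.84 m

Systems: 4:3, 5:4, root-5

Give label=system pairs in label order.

A=4:3, B=5:4, C=root-5

Ratios: A ≈ 1.339; B ≈ 1.243; C ≈ 2.225.
Targets: 4:3 ≈ 1.333; 5:4 ≈ 1.250; root-5 ≈ 2.236.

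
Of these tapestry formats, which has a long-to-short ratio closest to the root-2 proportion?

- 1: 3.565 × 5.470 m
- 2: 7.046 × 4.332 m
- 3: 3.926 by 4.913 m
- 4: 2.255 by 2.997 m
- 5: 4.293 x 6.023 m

Target root-2 ≈ 1.414.
1: 1.534 (Δ0.120)  2: 1.627 (Δ0.213)  3: 1.251 (Δ0.163)  4: 1.329 (Δ0.085)  5: 1.403 (Δ0.011)

5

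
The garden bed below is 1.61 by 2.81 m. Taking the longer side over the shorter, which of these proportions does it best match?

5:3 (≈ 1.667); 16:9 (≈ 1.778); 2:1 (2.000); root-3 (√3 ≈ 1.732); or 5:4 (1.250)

2.81/1.61 ≈ 1.745. Nearest candidates are root-3 (1.732, off by 0.013) and 16:9 (1.778, off by 0.033).

root-3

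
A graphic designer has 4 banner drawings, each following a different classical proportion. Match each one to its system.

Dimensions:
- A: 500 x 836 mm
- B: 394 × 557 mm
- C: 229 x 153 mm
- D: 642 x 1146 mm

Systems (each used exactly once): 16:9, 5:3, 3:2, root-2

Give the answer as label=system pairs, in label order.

A=5:3, B=root-2, C=3:2, D=16:9

A = 836/500 ≈ 1.672 → 5:3 (1.667)
B = 557/394 ≈ 1.414 → root-2 (1.414)
C = 229/153 ≈ 1.497 → 3:2 (1.500)
D = 1146/642 ≈ 1.785 → 16:9 (1.778)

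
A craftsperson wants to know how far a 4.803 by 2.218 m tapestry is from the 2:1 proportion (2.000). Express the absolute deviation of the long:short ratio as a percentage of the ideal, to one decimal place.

Ratio = 4.803 / 2.218 ≈ 2.1655.
Ideal 2:1 = 2.0000. |2.1655 − 2.0000| / 2.0000 ≈ 8.28% → 8.3%.

8.3%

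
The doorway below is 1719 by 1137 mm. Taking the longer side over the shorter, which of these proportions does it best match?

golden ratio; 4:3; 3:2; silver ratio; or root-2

3:2

1719/1137 ≈ 1.512. Nearest candidates are 3:2 (1.500, off by 0.012) and root-2 (1.414, off by 0.098).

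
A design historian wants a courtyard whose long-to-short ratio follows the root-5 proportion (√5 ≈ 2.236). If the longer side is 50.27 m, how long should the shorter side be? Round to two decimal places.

root-5 ≈ 2.23607.
Shorter side = 50.27 ÷ 2.23607 ≈ 22.4814 → 22.48 m.

22.48 m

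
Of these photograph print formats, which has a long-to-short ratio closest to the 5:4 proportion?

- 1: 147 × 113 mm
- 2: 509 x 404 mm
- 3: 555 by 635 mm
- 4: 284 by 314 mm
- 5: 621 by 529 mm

Target 5:4 ≈ 1.250.
1: 1.301 (Δ0.051)  2: 1.260 (Δ0.010)  3: 1.144 (Δ0.106)  4: 1.106 (Δ0.144)  5: 1.174 (Δ0.076)

2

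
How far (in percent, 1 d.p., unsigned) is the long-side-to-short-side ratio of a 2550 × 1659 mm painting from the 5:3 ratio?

7.8%

Ratio = 2550 / 1659 ≈ 1.5371.
Ideal 5:3 ≈ 1.6667. |1.5371 − 1.6667| / 1.6667 ≈ 7.78% → 7.8%.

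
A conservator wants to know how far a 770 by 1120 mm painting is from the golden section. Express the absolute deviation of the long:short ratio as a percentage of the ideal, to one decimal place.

10.1%

Ratio = 1120 / 770 ≈ 1.4545.
Ideal golden ratio ≈ 1.6180. |1.4545 − 1.6180| / 1.6180 ≈ 10.11% → 10.1%.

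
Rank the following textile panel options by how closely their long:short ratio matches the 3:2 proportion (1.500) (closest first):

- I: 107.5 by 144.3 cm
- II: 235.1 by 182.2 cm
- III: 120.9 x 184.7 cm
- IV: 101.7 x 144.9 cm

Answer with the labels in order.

III, IV, I, II

I: 144.3/107.5 ≈ 1.342 → |1.342 − 1.500| = 0.158
II: 235.1/182.2 ≈ 1.290 → |1.290 − 1.500| = 0.210
III: 184.7/120.9 ≈ 1.528 → |1.528 − 1.500| = 0.028
IV: 144.9/101.7 ≈ 1.425 → |1.425 − 1.500| = 0.075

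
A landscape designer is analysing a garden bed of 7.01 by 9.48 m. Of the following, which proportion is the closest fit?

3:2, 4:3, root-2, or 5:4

4:3

Ratio = 9.48 / 7.01 ≈ 1.352.
Distances: 3:2 1.500 (Δ 0.148); 4:3 1.333 (Δ 0.019); root-2 1.414 (Δ 0.062); 5:4 1.250 (Δ 0.102).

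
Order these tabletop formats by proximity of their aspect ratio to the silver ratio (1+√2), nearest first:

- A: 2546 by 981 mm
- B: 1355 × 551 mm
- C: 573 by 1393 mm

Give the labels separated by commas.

Ratios: A = 2546 / 981 ≈ 2.595; B = 1355 / 551 ≈ 2.459; C = 1393 / 573 ≈ 2.431.
|Δ from 2.414|: A 0.181; B 0.045; C 0.017.

C, B, A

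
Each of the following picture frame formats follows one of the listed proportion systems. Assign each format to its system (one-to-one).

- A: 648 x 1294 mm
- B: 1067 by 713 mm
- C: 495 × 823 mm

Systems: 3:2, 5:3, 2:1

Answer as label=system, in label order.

Ratios: A ≈ 1.997; B ≈ 1.496; C ≈ 1.663.
Targets: 3:2 ≈ 1.500; 5:3 ≈ 1.667; 2:1 ≈ 2.000.

A=2:1, B=3:2, C=5:3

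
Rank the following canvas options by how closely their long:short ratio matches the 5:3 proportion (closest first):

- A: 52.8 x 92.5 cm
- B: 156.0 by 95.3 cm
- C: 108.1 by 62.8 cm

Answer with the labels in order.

A: 92.5/52.8 ≈ 1.752 → |1.752 − 1.667| = 0.085
B: 156.0/95.3 ≈ 1.637 → |1.637 − 1.667| = 0.030
C: 108.1/62.8 ≈ 1.721 → |1.721 − 1.667| = 0.054

B, C, A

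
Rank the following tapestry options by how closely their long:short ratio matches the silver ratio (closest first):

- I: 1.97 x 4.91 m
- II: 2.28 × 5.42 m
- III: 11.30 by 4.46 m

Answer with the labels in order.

I: 4.91/1.97 ≈ 2.492 → |2.492 − 2.414| = 0.078
II: 5.42/2.28 ≈ 2.377 → |2.377 − 2.414| = 0.037
III: 11.30/4.46 ≈ 2.534 → |2.534 − 2.414| = 0.120

II, I, III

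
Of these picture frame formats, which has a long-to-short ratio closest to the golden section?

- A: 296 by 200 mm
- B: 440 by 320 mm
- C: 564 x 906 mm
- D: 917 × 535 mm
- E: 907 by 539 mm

C

Ratios (long/short): A ≈ 1.480; B ≈ 1.375; C ≈ 1.606; D ≈ 1.714; E ≈ 1.683.
golden ratio ≈ 1.618; option C is nearest (Δ 0.012).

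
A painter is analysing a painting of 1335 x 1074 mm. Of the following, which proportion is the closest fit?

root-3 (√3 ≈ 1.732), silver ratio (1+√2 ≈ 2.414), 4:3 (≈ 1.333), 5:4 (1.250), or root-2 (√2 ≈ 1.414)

1335/1074 ≈ 1.243. Nearest candidates are 5:4 (1.250, off by 0.007) and 4:3 (1.333, off by 0.090).

5:4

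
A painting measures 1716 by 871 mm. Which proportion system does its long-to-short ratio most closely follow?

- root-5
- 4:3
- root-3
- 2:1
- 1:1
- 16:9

1716/871 ≈ 1.970. Nearest candidates are 2:1 (2.000, off by 0.030) and 16:9 (1.778, off by 0.192).

2:1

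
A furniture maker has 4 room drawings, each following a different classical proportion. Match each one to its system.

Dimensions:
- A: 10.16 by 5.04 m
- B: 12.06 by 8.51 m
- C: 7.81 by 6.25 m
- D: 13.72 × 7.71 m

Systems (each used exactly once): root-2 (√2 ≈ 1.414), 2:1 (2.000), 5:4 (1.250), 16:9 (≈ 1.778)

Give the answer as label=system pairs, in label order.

Ratios: A ≈ 2.016; B ≈ 1.417; C ≈ 1.250; D ≈ 1.780.
Targets: root-2 ≈ 1.414; 2:1 ≈ 2.000; 5:4 ≈ 1.250; 16:9 ≈ 1.778.

A=2:1, B=root-2, C=5:4, D=16:9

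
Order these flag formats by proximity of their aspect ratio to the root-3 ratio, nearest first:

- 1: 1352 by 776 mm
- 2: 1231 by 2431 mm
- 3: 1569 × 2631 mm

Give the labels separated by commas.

1, 3, 2

1: 1352/776 ≈ 1.742 → |1.742 − 1.732| = 0.010
2: 2431/1231 ≈ 1.975 → |1.975 − 1.732| = 0.243
3: 2631/1569 ≈ 1.677 → |1.677 − 1.732| = 0.055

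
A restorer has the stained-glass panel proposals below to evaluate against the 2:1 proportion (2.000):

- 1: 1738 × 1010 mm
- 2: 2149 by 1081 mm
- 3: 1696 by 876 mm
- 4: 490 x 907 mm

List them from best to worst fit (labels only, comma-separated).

2, 3, 4, 1

1: 1738/1010 ≈ 1.721 → |1.721 − 2.000| = 0.279
2: 2149/1081 ≈ 1.988 → |1.988 − 2.000| = 0.012
3: 1696/876 ≈ 1.936 → |1.936 − 2.000| = 0.064
4: 907/490 ≈ 1.851 → |1.851 − 2.000| = 0.149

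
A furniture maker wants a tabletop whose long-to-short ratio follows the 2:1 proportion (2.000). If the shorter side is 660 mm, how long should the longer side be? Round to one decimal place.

2:1 = 2.00000.
Longer side = 660 × 2.00000 ≈ 1320.000 → 1320.0 mm.

1320.0 mm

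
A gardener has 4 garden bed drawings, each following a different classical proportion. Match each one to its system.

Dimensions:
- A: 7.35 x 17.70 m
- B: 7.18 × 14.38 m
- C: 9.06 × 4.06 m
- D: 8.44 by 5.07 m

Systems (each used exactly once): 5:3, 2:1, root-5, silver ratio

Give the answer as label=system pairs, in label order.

Ratios: A ≈ 2.408; B ≈ 2.003; C ≈ 2.232; D ≈ 1.665.
Targets: 5:3 ≈ 1.667; 2:1 ≈ 2.000; root-5 ≈ 2.236; silver ratio ≈ 2.414.

A=silver ratio, B=2:1, C=root-5, D=5:3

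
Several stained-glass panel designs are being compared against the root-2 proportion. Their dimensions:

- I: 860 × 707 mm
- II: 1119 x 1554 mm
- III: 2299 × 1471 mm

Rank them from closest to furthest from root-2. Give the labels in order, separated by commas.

Ratios: I = 860 / 707 ≈ 1.216; II = 1554 / 1119 ≈ 1.389; III = 2299 / 1471 ≈ 1.563.
|Δ from 1.414|: I 0.198; II 0.025; III 0.149.

II, III, I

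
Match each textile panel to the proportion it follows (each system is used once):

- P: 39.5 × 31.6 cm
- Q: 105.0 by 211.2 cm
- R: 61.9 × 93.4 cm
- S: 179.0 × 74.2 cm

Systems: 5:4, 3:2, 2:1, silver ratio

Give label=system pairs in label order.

P = 39.5/31.6 ≈ 1.250 → 5:4 (1.250)
Q = 211.2/105.0 ≈ 2.011 → 2:1 (2.000)
R = 93.4/61.9 ≈ 1.509 → 3:2 (1.500)
S = 179.0/74.2 ≈ 2.412 → silver ratio (2.414)

P=5:4, Q=2:1, R=3:2, S=silver ratio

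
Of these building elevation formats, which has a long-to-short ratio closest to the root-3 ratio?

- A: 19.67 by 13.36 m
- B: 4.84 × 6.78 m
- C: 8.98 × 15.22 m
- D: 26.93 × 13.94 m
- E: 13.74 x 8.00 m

E

Target root-3 ≈ 1.732.
A: 1.472 (Δ0.260)  B: 1.401 (Δ0.331)  C: 1.695 (Δ0.037)  D: 1.932 (Δ0.200)  E: 1.718 (Δ0.014)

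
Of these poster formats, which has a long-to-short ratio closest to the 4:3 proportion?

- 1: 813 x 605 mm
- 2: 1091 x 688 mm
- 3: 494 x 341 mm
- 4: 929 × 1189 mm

1

Target 4:3 ≈ 1.333.
1: 1.344 (Δ0.011)  2: 1.586 (Δ0.253)  3: 1.449 (Δ0.116)  4: 1.280 (Δ0.053)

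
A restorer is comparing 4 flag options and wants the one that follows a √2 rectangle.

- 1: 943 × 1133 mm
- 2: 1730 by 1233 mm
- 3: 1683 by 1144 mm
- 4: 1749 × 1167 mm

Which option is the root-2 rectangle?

2

Ratios (long/short): 1 ≈ 1.201; 2 ≈ 1.403; 3 ≈ 1.471; 4 ≈ 1.499.
root-2 ≈ 1.414; option 2 is nearest (Δ 0.011).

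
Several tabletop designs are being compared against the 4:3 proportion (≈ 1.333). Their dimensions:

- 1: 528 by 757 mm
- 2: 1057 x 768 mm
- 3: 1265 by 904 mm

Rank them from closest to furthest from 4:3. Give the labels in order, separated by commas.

1: 757/528 ≈ 1.434 → |1.434 − 1.333| = 0.101
2: 1057/768 ≈ 1.376 → |1.376 − 1.333| = 0.043
3: 1265/904 ≈ 1.399 → |1.399 − 1.333| = 0.066

2, 3, 1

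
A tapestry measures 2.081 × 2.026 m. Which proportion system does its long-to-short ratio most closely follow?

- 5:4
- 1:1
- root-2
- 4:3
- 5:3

1:1

2.081/2.026 ≈ 1.027. Nearest candidates are 1:1 (1.000, off by 0.027) and 5:4 (1.250, off by 0.223).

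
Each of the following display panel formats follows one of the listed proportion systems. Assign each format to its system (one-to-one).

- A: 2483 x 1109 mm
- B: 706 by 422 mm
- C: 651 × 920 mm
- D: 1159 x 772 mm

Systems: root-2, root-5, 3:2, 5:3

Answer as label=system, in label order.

Ratios: A ≈ 2.239; B ≈ 1.673; C ≈ 1.413; D ≈ 1.501.
Targets: root-2 ≈ 1.414; root-5 ≈ 2.236; 3:2 ≈ 1.500; 5:3 ≈ 1.667.

A=root-5, B=5:3, C=root-2, D=3:2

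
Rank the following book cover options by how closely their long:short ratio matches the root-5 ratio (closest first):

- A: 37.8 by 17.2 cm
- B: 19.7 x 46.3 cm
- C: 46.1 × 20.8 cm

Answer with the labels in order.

Ratios: A = 37.8 / 17.2 ≈ 2.198; B = 46.3 / 19.7 ≈ 2.350; C = 46.1 / 20.8 ≈ 2.216.
|Δ from 2.236|: A 0.038; B 0.114; C 0.020.

C, A, B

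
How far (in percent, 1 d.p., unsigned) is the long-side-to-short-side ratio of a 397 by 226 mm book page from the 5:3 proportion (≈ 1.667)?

Ratio = 397 / 226 ≈ 1.7566.
Ideal 5:3 ≈ 1.6667. |1.7566 − 1.6667| / 1.6667 ≈ 5.39% → 5.4%.

5.4%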